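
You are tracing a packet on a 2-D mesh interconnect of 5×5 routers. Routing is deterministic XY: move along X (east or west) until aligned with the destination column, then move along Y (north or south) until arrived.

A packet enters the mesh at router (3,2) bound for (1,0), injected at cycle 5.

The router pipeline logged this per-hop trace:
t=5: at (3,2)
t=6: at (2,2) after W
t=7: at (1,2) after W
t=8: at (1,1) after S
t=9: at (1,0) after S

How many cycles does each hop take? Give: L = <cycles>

Δcyc across hop 0→1: 6 − 5 = 1.
Each hop adds L, hence L = 1.

L = 1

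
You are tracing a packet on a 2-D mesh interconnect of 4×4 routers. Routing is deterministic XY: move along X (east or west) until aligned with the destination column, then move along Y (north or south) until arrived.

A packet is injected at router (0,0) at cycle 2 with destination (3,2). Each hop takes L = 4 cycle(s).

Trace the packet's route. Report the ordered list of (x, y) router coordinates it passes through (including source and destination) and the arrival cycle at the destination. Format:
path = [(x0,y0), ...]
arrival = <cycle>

path = [(0,0), (1,0), (2,0), (3,0), (3,1), (3,2)]
arrival = 22

[0] x=0 y=0 t=2
[1] x=1 y=0 t=6 →E
[2] x=2 y=0 t=10 →E
[3] x=3 y=0 t=14 →E
[4] x=3 y=1 t=18 →N
[5] x=3 y=2 t=22 →N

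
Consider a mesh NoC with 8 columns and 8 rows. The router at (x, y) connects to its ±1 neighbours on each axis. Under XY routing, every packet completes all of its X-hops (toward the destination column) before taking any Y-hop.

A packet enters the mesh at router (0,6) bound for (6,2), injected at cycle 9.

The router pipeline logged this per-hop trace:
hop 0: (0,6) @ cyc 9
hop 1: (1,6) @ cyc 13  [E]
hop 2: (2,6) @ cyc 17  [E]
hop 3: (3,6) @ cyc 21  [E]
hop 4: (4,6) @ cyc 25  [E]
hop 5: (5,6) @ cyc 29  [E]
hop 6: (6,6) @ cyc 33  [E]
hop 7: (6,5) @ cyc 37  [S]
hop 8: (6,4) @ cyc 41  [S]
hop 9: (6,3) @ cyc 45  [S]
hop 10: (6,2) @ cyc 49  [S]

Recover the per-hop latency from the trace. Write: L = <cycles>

L = 4

From hop 0 (9) to hop 1 (13): +4 cycles.
One hop costs L cycles, so L = 4.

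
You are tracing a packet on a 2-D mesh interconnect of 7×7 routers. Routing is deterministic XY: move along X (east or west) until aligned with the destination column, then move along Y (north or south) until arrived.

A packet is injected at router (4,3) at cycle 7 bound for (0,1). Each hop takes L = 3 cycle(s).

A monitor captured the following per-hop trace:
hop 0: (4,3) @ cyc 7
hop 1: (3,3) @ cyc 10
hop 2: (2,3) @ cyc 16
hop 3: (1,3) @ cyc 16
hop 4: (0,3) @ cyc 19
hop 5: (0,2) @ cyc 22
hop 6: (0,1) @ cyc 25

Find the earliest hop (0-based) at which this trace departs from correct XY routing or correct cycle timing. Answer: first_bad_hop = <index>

first_bad_hop = 2

check 1→ d=(-1,0) cyc+3: ok
check 2→ d=(-1,0) cyc+6: BAD: Δcyc=6≠L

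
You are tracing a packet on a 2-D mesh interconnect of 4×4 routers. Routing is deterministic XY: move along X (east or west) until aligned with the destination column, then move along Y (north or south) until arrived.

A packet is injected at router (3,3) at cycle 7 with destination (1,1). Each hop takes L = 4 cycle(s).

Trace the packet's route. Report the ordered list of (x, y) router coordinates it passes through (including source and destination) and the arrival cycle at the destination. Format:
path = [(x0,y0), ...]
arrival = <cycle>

[0] x=3 y=3 t=7
[1] x=2 y=3 t=11 →W
[2] x=1 y=3 t=15 →W
[3] x=1 y=2 t=19 →S
[4] x=1 y=1 t=23 →S

path = [(3,3), (2,3), (1,3), (1,2), (1,1)]
arrival = 23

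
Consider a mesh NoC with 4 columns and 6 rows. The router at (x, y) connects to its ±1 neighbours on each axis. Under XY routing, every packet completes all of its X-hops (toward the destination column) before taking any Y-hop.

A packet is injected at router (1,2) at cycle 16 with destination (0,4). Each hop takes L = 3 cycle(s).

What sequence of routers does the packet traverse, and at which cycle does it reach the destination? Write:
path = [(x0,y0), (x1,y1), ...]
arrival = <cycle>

  0. router=(1,2) cycle=16 (inject)
  1. router=(0,2) cycle=19 dir=W
  2. router=(0,3) cycle=22 dir=N
  3. router=(0,4) cycle=25 dir=N

path = [(1,2), (0,2), (0,3), (0,4)]
arrival = 25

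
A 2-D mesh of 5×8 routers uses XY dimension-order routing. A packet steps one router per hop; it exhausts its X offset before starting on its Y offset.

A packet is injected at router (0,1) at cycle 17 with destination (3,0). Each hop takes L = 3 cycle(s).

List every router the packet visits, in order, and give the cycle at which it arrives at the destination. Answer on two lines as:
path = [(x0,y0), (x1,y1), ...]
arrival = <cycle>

[0] x=0 y=1 t=17
[1] x=1 y=1 t=20 →E
[2] x=2 y=1 t=23 →E
[3] x=3 y=1 t=26 →E
[4] x=3 y=0 t=29 →S

path = [(0,1), (1,1), (2,1), (3,1), (3,0)]
arrival = 29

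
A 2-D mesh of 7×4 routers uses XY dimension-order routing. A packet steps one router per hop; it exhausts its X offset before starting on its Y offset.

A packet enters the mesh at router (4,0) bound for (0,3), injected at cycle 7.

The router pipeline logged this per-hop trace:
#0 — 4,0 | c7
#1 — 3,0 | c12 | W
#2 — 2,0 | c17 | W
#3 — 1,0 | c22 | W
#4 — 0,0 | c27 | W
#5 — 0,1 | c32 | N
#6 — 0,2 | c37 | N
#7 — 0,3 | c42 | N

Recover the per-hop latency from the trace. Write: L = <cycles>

L = 5

Between hops 0 and 1 the cycle counter advances 12 − 7 = 5.
That increment is L by definition: L = 5.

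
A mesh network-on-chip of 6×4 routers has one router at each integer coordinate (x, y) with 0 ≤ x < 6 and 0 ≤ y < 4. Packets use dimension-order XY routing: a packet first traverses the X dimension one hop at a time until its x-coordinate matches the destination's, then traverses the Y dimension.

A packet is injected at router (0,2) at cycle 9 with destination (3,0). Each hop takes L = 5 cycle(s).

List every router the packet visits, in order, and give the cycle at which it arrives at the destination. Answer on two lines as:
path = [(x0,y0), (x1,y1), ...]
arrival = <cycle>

path = [(0,2), (1,2), (2,2), (3,2), (3,1), (3,0)]
arrival = 34

[0] x=0 y=2 t=9
[1] x=1 y=2 t=14 →E
[2] x=2 y=2 t=19 →E
[3] x=3 y=2 t=24 →E
[4] x=3 y=1 t=29 →S
[5] x=3 y=0 t=34 →S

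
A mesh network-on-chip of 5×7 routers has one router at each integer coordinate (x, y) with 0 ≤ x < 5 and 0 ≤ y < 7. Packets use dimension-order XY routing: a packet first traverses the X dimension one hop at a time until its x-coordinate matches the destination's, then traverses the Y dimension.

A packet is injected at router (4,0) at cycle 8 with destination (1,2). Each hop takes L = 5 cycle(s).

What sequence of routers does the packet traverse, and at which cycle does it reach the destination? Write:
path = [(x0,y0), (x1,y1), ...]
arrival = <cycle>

src (4,0)  cyc=8
W→(3,0)  cyc=13
W→(2,0)  cyc=18
W→(1,0)  cyc=23
N→(1,1)  cyc=28
N→(1,2)  cyc=33

path = [(4,0), (3,0), (2,0), (1,0), (1,1), (1,2)]
arrival = 33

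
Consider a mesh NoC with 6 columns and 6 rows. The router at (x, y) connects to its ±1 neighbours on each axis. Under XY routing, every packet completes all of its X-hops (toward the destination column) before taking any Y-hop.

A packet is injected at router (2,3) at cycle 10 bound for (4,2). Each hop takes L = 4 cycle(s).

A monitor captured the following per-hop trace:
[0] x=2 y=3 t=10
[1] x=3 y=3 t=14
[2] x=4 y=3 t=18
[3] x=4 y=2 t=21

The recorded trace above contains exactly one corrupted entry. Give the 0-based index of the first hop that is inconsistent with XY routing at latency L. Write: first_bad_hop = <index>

hop 1: step (+1,+0), +4 cyc — ok
hop 2: step (+1,+0), +4 cyc — ok
hop 3: step (+0,-1), +3 cyc — BAD: Δcyc=3≠L

first_bad_hop = 3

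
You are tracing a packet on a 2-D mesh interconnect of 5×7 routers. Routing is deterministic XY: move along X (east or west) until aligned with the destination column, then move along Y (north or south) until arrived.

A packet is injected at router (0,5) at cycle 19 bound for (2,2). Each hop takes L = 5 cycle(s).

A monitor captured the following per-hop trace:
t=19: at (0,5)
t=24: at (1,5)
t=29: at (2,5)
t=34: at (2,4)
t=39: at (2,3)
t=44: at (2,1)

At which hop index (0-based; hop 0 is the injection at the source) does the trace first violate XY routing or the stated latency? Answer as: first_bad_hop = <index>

check 1→ d=(1,0) cyc+5: ok
check 2→ d=(1,0) cyc+5: ok
check 3→ d=(0,-1) cyc+5: ok
check 4→ d=(0,-1) cyc+5: ok
check 5→ d=(0,-2) cyc+5: BAD: non-unit step

first_bad_hop = 5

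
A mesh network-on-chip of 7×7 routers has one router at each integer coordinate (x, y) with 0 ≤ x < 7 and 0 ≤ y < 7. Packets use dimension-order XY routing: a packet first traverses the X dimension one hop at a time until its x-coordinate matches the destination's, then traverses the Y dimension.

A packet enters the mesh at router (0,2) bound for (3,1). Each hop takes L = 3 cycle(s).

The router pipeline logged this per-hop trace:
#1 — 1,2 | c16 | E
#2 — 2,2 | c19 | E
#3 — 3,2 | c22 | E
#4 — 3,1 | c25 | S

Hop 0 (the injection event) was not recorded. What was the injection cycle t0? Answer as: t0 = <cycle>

t0 = 13

Hop 1 reached at cycle 16; hop k is at t0 + k·L.
So t0 = 16 − 1·3 = 13.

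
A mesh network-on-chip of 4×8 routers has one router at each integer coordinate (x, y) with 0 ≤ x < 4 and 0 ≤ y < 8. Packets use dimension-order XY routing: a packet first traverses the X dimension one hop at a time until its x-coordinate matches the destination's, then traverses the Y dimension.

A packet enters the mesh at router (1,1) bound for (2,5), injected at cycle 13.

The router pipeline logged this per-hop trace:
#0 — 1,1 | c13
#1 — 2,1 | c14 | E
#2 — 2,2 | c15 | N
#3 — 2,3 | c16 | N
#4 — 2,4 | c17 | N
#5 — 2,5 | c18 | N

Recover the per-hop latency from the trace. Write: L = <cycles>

cyc[1] − cyc[0] = 14 − 13 = 1.
Per-hop latency L = Δcyc = 1.

L = 1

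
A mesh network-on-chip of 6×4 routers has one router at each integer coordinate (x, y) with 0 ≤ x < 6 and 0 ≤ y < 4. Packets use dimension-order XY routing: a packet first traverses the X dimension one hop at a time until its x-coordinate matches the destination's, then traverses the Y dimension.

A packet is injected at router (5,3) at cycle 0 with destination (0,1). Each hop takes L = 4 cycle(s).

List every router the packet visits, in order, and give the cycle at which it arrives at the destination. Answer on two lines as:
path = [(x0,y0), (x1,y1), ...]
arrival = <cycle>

[0] x=5 y=3 t=0
[1] x=4 y=3 t=4 →W
[2] x=3 y=3 t=8 →W
[3] x=2 y=3 t=12 →W
[4] x=1 y=3 t=16 →W
[5] x=0 y=3 t=20 →W
[6] x=0 y=2 t=24 →S
[7] x=0 y=1 t=28 →S

path = [(5,3), (4,3), (3,3), (2,3), (1,3), (0,3), (0,2), (0,1)]
arrival = 28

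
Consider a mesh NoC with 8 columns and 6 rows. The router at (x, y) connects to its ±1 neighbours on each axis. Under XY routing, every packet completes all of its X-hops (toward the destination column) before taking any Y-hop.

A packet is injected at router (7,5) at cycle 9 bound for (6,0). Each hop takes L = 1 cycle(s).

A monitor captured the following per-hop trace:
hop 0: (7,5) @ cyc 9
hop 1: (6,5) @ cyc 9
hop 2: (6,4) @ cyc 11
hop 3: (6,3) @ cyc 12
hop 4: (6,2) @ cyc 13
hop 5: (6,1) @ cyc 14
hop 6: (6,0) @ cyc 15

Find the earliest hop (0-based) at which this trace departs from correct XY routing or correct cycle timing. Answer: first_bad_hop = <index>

hop 1: step (-1,+0), +0 cyc — BAD: Δcyc=0≠L

first_bad_hop = 1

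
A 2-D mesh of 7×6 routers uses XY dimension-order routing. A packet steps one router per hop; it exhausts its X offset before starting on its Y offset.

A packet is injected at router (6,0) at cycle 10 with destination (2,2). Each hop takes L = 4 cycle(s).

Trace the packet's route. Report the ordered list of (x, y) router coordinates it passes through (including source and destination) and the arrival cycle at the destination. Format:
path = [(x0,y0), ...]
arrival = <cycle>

t=10: at (6,0)
t=14: at (5,0) after W
t=18: at (4,0) after W
t=22: at (3,0) after W
t=26: at (2,0) after W
t=30: at (2,1) after N
t=34: at (2,2) after N

path = [(6,0), (5,0), (4,0), (3,0), (2,0), (2,1), (2,2)]
arrival = 34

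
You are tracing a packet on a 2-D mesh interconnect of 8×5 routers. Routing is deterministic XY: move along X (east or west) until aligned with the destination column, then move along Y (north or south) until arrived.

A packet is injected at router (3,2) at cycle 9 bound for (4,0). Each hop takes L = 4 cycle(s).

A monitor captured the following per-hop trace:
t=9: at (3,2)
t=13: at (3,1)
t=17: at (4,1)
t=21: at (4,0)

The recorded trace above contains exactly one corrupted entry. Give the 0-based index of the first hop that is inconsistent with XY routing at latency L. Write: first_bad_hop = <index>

first_bad_hop = 1

  1: Δx=+0 Δy=-1 Δt=4 [BAD: Y-move but x=3≠4]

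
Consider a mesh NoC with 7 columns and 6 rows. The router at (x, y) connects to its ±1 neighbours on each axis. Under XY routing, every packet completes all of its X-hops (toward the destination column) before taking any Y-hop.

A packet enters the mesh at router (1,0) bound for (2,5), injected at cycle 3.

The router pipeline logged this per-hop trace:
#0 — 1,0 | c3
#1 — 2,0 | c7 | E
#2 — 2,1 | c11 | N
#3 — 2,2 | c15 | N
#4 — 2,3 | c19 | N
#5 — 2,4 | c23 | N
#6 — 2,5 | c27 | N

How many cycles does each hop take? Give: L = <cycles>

L = 4

From hop 0 (3) to hop 1 (7): +4 cycles.
One hop costs L cycles, so L = 4.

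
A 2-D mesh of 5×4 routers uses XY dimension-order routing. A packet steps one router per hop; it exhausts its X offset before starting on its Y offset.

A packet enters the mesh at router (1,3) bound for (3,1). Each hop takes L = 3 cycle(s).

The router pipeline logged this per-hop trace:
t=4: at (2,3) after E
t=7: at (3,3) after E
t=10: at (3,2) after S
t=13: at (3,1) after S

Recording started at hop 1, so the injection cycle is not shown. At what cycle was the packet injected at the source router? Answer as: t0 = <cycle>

t0 = 1

At hop 1 the cycle is 4; in general cyc_k = t0 + kL.
t0 = cyc[1] − L = 4 − 3 = 1.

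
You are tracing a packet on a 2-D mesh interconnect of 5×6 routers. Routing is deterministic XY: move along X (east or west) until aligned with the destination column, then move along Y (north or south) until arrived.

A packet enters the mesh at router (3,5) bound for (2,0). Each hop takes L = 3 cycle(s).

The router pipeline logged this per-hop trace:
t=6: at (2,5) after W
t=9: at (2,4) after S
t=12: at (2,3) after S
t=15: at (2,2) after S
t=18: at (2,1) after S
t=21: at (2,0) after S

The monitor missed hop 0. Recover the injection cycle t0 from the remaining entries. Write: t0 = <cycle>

t0 = 3

cyc[1] = 6 and cyc[k] = t0 + k·L for every k.
t0 = cyc[1] − L = 6 − 3 = 3.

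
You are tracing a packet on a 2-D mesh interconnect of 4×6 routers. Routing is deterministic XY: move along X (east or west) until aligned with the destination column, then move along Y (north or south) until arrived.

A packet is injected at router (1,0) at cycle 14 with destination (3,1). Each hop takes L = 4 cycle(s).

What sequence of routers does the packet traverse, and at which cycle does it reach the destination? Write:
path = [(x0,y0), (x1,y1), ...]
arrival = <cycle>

src (1,0)  cyc=14
E→(2,0)  cyc=18
E→(3,0)  cyc=22
N→(3,1)  cyc=26

path = [(1,0), (2,0), (3,0), (3,1)]
arrival = 26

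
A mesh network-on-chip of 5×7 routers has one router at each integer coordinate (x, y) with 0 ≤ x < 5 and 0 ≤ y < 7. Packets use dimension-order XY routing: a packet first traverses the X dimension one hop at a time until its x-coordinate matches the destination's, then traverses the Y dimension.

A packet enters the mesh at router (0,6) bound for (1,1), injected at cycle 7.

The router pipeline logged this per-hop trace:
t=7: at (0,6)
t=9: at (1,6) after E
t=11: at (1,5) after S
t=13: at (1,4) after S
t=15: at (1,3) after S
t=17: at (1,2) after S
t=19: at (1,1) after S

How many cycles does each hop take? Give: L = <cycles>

Δcyc across hop 0→1: 9 − 7 = 2.
Per-hop latency L = Δcyc = 2.

L = 2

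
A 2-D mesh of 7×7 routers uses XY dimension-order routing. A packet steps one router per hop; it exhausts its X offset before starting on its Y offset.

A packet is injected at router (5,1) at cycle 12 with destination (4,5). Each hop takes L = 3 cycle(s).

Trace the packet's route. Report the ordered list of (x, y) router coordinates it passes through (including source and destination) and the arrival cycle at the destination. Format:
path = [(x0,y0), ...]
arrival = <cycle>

  0. router=(5,1) cycle=12 (inject)
  1. router=(4,1) cycle=15 dir=W
  2. router=(4,2) cycle=18 dir=N
  3. router=(4,3) cycle=21 dir=N
  4. router=(4,4) cycle=24 dir=N
  5. router=(4,5) cycle=27 dir=N

path = [(5,1), (4,1), (4,2), (4,3), (4,4), (4,5)]
arrival = 27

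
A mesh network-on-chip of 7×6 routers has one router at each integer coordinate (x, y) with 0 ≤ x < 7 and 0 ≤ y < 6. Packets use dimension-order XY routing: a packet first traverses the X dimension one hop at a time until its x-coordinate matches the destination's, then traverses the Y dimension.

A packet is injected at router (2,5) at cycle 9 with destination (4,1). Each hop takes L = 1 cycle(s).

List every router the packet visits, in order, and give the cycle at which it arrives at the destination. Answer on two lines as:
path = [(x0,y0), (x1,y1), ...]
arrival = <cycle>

path = [(2,5), (3,5), (4,5), (4,4), (4,3), (4,2), (4,1)]
arrival = 15

[0] x=2 y=5 t=9
[1] x=3 y=5 t=10 →E
[2] x=4 y=5 t=11 →E
[3] x=4 y=4 t=12 →S
[4] x=4 y=3 t=13 →S
[5] x=4 y=2 t=14 →S
[6] x=4 y=1 t=15 →S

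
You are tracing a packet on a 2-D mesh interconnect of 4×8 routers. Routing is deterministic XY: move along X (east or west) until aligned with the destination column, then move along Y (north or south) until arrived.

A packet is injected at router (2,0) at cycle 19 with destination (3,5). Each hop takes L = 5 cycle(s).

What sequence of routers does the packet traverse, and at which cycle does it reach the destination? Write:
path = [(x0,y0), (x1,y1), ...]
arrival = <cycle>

  0. router=(2,0) cycle=19 (inject)
  1. router=(3,0) cycle=24 dir=E
  2. router=(3,1) cycle=29 dir=N
  3. router=(3,2) cycle=34 dir=N
  4. router=(3,3) cycle=39 dir=N
  5. router=(3,4) cycle=44 dir=N
  6. router=(3,5) cycle=49 dir=N

path = [(2,0), (3,0), (3,1), (3,2), (3,3), (3,4), (3,5)]
arrival = 49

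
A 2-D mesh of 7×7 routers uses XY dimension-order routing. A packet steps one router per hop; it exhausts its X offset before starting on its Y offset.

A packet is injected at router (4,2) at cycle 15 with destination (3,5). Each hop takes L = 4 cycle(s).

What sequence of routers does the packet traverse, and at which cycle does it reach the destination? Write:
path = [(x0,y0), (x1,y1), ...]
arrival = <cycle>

hop 0: (4,2) @ cyc 15
hop 1: (3,2) @ cyc 19  [W]
hop 2: (3,3) @ cyc 23  [N]
hop 3: (3,4) @ cyc 27  [N]
hop 4: (3,5) @ cyc 31  [N]

path = [(4,2), (3,2), (3,3), (3,4), (3,5)]
arrival = 31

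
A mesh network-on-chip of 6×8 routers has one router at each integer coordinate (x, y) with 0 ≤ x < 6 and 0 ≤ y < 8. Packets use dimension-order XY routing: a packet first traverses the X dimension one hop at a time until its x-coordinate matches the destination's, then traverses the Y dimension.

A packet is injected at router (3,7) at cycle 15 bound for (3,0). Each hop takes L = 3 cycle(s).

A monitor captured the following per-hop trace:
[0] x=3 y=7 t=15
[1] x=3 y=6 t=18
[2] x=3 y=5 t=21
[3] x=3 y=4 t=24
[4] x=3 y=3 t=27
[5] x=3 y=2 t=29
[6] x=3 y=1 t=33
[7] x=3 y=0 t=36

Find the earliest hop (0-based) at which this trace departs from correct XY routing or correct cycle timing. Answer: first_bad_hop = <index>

check 1→ d=(0,-1) cyc+3: ok
check 2→ d=(0,-1) cyc+3: ok
check 3→ d=(0,-1) cyc+3: ok
check 4→ d=(0,-1) cyc+3: ok
check 5→ d=(0,-1) cyc+2: BAD: Δcyc=2≠L

first_bad_hop = 5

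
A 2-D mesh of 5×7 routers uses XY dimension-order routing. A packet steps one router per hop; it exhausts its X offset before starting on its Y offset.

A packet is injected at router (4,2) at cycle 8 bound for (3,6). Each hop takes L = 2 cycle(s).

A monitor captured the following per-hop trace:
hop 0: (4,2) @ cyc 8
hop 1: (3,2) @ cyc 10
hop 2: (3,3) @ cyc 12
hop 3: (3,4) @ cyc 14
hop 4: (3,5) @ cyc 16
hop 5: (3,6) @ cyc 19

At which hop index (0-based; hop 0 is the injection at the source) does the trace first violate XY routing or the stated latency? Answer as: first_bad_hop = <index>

first_bad_hop = 5

hop 1: step (-1,+0), +2 cyc — ok
hop 2: step (+0,+1), +2 cyc — ok
hop 3: step (+0,+1), +2 cyc — ok
hop 4: step (+0,+1), +2 cyc — ok
hop 5: step (+0,+1), +3 cyc — BAD: Δcyc=3≠L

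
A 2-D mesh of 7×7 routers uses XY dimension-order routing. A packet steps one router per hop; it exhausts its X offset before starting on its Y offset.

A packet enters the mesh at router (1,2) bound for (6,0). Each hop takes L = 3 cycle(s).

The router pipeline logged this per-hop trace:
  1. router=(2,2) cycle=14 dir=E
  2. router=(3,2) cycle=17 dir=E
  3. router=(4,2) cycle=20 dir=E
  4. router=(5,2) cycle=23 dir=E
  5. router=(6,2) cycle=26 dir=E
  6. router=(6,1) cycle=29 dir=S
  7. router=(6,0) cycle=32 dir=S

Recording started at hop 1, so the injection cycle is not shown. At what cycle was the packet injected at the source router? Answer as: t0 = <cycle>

cyc[1] = 14 and cyc[k] = t0 + k·L for every k.
Therefore t0 = 14 − L = 11.

t0 = 11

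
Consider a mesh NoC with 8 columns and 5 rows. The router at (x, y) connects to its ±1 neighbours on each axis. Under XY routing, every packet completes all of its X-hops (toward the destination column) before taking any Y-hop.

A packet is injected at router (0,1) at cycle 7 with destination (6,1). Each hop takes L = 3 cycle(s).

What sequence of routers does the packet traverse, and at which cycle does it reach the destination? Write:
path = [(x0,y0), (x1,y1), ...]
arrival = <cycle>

hop 0: (0,1) @ cyc 7
hop 1: (1,1) @ cyc 10  [E]
hop 2: (2,1) @ cyc 13  [E]
hop 3: (3,1) @ cyc 16  [E]
hop 4: (4,1) @ cyc 19  [E]
hop 5: (5,1) @ cyc 22  [E]
hop 6: (6,1) @ cyc 25  [E]

path = [(0,1), (1,1), (2,1), (3,1), (4,1), (5,1), (6,1)]
arrival = 25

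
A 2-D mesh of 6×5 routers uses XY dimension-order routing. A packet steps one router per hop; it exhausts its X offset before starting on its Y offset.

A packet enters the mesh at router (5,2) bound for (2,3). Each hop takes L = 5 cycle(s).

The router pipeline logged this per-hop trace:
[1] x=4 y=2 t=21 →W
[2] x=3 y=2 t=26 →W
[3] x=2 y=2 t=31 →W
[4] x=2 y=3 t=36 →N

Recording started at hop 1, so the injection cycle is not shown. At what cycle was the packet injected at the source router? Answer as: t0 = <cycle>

t0 = 16

cyc[1] = 21 and cyc[k] = t0 + k·L for every k.
Subtract one hop: t0 = 21 − 5 = 16.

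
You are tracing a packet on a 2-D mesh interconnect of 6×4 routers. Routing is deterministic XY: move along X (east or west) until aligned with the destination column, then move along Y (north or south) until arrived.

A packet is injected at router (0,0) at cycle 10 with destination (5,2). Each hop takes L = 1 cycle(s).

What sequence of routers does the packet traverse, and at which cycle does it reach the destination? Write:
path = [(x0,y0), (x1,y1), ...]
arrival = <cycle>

path = [(0,0), (1,0), (2,0), (3,0), (4,0), (5,0), (5,1), (5,2)]
arrival = 17

t=10: at (0,0)
t=11: at (1,0) after E
t=12: at (2,0) after E
t=13: at (3,0) after E
t=14: at (4,0) after E
t=15: at (5,0) after E
t=16: at (5,1) after N
t=17: at (5,2) after N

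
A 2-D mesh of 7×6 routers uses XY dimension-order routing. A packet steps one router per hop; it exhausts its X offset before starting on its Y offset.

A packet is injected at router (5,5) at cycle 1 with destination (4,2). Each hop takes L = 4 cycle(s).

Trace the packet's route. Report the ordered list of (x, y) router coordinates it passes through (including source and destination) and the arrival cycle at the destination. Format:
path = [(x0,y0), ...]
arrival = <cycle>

path = [(5,5), (4,5), (4,4), (4,3), (4,2)]
arrival = 17

#0 — 5,5 | c1
#1 — 4,5 | c5 | W
#2 — 4,4 | c9 | S
#3 — 4,3 | c13 | S
#4 — 4,2 | c17 | S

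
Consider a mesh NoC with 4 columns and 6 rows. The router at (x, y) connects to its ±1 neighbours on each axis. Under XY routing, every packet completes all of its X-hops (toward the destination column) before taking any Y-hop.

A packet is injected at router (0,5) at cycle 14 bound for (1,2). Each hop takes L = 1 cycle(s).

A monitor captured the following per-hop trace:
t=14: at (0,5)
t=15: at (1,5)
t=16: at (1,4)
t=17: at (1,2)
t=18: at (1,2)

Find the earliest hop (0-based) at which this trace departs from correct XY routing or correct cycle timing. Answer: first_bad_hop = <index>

first_bad_hop = 3

  1: Δx=+1 Δy=+0 Δt=1 [ok]
  2: Δx=+0 Δy=-1 Δt=1 [ok]
  3: Δx=+0 Δy=-2 Δt=1 [BAD: non-unit step]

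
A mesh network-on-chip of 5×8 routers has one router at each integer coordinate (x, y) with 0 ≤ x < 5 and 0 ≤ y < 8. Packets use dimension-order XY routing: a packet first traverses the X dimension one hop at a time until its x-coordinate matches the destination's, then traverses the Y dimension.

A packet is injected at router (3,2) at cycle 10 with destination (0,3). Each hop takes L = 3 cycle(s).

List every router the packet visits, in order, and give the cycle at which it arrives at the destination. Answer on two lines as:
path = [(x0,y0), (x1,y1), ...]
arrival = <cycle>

t=10: at (3,2)
t=13: at (2,2) after W
t=16: at (1,2) after W
t=19: at (0,2) after W
t=22: at (0,3) after N

path = [(3,2), (2,2), (1,2), (0,2), (0,3)]
arrival = 22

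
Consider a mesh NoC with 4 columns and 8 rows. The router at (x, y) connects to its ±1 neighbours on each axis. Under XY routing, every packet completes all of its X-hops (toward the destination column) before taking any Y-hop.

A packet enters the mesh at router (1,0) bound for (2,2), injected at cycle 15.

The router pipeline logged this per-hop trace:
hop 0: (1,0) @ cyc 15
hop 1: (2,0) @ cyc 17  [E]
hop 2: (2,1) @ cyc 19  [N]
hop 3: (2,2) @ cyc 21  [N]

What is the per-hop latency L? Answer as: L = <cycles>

L = 2

From hop 0 (15) to hop 1 (17): +2 cycles.
That increment is L by definition: L = 2.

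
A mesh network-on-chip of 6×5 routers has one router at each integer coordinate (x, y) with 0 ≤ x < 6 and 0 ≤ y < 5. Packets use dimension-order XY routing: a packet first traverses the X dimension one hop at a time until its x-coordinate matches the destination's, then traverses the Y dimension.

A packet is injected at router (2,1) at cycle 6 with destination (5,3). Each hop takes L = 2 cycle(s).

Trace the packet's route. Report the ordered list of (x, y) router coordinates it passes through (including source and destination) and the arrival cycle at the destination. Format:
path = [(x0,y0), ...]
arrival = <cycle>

[0] x=2 y=1 t=6
[1] x=3 y=1 t=8 →E
[2] x=4 y=1 t=10 →E
[3] x=5 y=1 t=12 →E
[4] x=5 y=2 t=14 →N
[5] x=5 y=3 t=16 →N

path = [(2,1), (3,1), (4,1), (5,1), (5,2), (5,3)]
arrival = 16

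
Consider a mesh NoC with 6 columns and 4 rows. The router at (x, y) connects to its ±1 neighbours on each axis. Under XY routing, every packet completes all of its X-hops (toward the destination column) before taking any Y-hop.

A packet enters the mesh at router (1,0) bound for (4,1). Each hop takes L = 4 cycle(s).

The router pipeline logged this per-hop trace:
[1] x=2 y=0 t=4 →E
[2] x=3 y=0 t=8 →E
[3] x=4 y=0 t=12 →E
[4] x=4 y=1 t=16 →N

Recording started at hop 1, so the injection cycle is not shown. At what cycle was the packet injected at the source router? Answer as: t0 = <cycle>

t0 = 0

cyc[1] = 4 and cyc[k] = t0 + k·L for every k.
So t0 = 4 − 1·4 = 0.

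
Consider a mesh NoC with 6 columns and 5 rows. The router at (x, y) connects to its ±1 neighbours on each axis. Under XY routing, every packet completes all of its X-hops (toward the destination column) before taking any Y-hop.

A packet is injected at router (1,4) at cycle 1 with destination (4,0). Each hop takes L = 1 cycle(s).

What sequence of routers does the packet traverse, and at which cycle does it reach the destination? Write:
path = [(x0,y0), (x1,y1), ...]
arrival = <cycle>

path = [(1,4), (2,4), (3,4), (4,4), (4,3), (4,2), (4,1), (4,0)]
arrival = 8

[0] x=1 y=4 t=1
[1] x=2 y=4 t=2 →E
[2] x=3 y=4 t=3 →E
[3] x=4 y=4 t=4 →E
[4] x=4 y=3 t=5 →S
[5] x=4 y=2 t=6 →S
[6] x=4 y=1 t=7 →S
[7] x=4 y=0 t=8 →S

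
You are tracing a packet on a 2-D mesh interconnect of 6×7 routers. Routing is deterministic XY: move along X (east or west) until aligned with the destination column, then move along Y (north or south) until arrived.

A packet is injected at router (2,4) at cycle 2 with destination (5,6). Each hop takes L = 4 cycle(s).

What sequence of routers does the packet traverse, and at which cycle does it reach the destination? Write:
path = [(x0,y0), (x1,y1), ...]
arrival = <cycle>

path = [(2,4), (3,4), (4,4), (5,4), (5,5), (5,6)]
arrival = 22

#0 — 2,4 | c2
#1 — 3,4 | c6 | E
#2 — 4,4 | c10 | E
#3 — 5,4 | c14 | E
#4 — 5,5 | c18 | N
#5 — 5,6 | c22 | N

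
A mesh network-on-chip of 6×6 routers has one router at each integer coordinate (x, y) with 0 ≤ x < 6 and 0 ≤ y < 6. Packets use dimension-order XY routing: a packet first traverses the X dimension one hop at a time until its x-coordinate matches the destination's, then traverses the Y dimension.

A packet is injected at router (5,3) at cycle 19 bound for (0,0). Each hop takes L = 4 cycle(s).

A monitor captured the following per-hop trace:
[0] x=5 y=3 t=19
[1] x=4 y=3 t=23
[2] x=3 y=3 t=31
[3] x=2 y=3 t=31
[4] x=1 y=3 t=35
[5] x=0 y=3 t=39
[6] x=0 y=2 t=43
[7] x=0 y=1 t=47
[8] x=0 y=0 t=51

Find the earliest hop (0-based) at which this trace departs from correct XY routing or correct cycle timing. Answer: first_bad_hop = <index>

  1: Δx=-1 Δy=+0 Δt=4 [ok]
  2: Δx=-1 Δy=+0 Δt=8 [BAD: Δcyc=8≠L]

first_bad_hop = 2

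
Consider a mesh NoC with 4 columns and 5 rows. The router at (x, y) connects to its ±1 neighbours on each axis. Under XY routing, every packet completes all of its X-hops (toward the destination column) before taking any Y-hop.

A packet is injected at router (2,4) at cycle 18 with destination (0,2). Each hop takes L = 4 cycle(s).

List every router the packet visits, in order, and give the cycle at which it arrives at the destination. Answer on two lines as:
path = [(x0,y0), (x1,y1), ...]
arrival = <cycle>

path = [(2,4), (1,4), (0,4), (0,3), (0,2)]
arrival = 34

  0. router=(2,4) cycle=18 (inject)
  1. router=(1,4) cycle=22 dir=W
  2. router=(0,4) cycle=26 dir=W
  3. router=(0,3) cycle=30 dir=S
  4. router=(0,2) cycle=34 dir=S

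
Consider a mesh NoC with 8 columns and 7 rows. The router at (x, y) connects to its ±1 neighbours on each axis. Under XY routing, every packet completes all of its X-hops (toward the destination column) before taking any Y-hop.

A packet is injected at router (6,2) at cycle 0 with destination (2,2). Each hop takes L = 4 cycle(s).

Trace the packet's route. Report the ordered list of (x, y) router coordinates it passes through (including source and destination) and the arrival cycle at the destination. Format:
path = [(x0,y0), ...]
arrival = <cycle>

path = [(6,2), (5,2), (4,2), (3,2), (2,2)]
arrival = 16

t=0: at (6,2)
t=4: at (5,2) after W
t=8: at (4,2) after W
t=12: at (3,2) after W
t=16: at (2,2) after W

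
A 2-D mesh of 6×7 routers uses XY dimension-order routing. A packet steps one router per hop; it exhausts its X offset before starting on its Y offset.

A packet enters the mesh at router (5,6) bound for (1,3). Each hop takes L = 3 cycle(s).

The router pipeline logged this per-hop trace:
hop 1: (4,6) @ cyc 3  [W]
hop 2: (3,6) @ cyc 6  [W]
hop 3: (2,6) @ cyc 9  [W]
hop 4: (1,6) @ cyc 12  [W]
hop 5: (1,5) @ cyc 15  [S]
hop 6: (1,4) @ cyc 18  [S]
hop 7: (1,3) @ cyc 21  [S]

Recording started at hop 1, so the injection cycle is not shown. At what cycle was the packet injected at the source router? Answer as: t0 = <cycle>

At hop 1 the cycle is 3; in general cyc_k = t0 + kL.
t0 = cyc[1] − L = 3 − 3 = 0.

t0 = 0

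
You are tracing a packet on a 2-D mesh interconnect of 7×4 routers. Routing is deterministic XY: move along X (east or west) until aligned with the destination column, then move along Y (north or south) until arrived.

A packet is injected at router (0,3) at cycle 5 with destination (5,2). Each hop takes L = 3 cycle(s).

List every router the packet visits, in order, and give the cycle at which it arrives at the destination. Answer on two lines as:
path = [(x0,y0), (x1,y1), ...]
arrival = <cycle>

  0. router=(0,3) cycle=5 (inject)
  1. router=(1,3) cycle=8 dir=E
  2. router=(2,3) cycle=11 dir=E
  3. router=(3,3) cycle=14 dir=E
  4. router=(4,3) cycle=17 dir=E
  5. router=(5,3) cycle=20 dir=E
  6. router=(5,2) cycle=23 dir=S

path = [(0,3), (1,3), (2,3), (3,3), (4,3), (5,3), (5,2)]
arrival = 23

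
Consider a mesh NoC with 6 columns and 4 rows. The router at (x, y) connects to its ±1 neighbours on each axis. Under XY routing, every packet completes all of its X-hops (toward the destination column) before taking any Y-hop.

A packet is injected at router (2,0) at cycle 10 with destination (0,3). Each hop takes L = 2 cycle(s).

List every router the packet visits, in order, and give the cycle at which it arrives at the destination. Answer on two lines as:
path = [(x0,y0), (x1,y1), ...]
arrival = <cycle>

hop 0: (2,0) @ cyc 10
hop 1: (1,0) @ cyc 12  [W]
hop 2: (0,0) @ cyc 14  [W]
hop 3: (0,1) @ cyc 16  [N]
hop 4: (0,2) @ cyc 18  [N]
hop 5: (0,3) @ cyc 20  [N]

path = [(2,0), (1,0), (0,0), (0,1), (0,2), (0,3)]
arrival = 20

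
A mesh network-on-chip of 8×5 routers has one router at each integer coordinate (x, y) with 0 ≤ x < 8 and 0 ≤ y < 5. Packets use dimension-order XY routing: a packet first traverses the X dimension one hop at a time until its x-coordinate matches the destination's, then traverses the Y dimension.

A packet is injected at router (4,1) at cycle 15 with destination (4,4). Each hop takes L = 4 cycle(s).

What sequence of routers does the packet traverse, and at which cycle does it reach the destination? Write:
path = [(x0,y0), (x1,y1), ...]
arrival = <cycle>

  0. router=(4,1) cycle=15 (inject)
  1. router=(4,2) cycle=19 dir=N
  2. router=(4,3) cycle=23 dir=N
  3. router=(4,4) cycle=27 dir=N

path = [(4,1), (4,2), (4,3), (4,4)]
arrival = 27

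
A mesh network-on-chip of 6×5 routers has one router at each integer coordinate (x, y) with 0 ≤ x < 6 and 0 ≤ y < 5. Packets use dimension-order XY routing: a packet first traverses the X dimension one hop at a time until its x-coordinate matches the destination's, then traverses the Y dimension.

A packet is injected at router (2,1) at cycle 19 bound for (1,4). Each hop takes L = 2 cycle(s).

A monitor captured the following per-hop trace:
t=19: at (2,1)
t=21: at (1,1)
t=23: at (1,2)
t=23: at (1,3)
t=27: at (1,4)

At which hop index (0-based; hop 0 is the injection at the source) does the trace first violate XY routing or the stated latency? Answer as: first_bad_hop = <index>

first_bad_hop = 3

[1] (-1,+0) / 2c ⇒ ok
[2] (+0,+1) / 2c ⇒ ok
[3] (+0,+1) / 0c ⇒ BAD: Δcyc=0≠L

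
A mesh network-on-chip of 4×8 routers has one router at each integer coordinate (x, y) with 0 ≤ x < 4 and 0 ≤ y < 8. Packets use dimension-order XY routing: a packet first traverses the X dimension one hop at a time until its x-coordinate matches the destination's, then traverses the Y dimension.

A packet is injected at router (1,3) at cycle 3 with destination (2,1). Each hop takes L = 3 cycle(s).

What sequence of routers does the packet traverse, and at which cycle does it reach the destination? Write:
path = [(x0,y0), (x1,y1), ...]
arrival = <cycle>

#0 — 1,3 | c3
#1 — 2,3 | c6 | E
#2 — 2,2 | c9 | S
#3 — 2,1 | c12 | S

path = [(1,3), (2,3), (2,2), (2,1)]
arrival = 12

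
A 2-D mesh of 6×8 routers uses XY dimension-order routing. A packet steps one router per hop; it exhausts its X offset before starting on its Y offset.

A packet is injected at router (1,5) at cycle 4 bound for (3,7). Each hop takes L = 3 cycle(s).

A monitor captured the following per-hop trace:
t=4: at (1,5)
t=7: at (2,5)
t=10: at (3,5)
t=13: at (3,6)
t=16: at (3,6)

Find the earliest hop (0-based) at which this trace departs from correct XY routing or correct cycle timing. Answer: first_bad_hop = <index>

  1: Δx=+1 Δy=+0 Δt=3 [ok]
  2: Δx=+1 Δy=+0 Δt=3 [ok]
  3: Δx=+0 Δy=+1 Δt=3 [ok]
  4: Δx=+0 Δy=+0 Δt=3 [BAD: non-unit step]

first_bad_hop = 4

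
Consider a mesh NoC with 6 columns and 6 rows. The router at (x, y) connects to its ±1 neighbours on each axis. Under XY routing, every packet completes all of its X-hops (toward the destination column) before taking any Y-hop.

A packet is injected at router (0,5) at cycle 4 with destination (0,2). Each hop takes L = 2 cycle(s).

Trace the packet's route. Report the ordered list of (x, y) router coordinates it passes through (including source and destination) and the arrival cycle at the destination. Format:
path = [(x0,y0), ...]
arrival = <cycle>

[0] x=0 y=5 t=4
[1] x=0 y=4 t=6 →S
[2] x=0 y=3 t=8 →S
[3] x=0 y=2 t=10 →S

path = [(0,5), (0,4), (0,3), (0,2)]
arrival = 10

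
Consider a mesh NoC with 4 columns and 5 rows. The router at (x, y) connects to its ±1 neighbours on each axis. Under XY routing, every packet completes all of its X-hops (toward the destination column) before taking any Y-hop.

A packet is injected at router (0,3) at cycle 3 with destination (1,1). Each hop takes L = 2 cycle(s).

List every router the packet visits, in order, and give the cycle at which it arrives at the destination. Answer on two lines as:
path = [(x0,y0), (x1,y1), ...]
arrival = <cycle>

src (0,3)  cyc=3
E→(1,3)  cyc=5
S→(1,2)  cyc=7
S→(1,1)  cyc=9

path = [(0,3), (1,3), (1,2), (1,1)]
arrival = 9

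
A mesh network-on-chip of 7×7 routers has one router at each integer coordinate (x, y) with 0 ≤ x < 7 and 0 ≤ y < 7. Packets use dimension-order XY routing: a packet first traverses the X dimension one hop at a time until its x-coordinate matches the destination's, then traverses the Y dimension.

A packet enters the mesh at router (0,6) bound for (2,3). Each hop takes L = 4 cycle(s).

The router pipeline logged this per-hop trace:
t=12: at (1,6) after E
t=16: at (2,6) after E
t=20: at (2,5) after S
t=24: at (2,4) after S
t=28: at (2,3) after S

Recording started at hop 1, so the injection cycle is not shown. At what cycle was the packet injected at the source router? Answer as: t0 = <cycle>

t0 = 8

cyc[1] = 12 and cyc[k] = t0 + k·L for every k.
Subtract one hop: t0 = 12 − 4 = 8.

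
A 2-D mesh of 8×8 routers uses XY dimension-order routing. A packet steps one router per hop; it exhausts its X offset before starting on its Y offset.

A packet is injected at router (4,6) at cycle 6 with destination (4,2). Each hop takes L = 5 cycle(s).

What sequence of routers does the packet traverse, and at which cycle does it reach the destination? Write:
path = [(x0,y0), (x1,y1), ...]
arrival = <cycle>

  0. router=(4,6) cycle=6 (inject)
  1. router=(4,5) cycle=11 dir=S
  2. router=(4,4) cycle=16 dir=S
  3. router=(4,3) cycle=21 dir=S
  4. router=(4,2) cycle=26 dir=S

path = [(4,6), (4,5), (4,4), (4,3), (4,2)]
arrival = 26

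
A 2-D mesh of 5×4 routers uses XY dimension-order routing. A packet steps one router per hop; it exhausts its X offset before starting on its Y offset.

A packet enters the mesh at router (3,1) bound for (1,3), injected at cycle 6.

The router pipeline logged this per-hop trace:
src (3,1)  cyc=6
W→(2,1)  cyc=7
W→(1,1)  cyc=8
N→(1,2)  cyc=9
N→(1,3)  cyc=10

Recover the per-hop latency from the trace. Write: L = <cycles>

cyc[1] − cyc[0] = 7 − 6 = 1.
Each hop adds L, hence L = 1.

L = 1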